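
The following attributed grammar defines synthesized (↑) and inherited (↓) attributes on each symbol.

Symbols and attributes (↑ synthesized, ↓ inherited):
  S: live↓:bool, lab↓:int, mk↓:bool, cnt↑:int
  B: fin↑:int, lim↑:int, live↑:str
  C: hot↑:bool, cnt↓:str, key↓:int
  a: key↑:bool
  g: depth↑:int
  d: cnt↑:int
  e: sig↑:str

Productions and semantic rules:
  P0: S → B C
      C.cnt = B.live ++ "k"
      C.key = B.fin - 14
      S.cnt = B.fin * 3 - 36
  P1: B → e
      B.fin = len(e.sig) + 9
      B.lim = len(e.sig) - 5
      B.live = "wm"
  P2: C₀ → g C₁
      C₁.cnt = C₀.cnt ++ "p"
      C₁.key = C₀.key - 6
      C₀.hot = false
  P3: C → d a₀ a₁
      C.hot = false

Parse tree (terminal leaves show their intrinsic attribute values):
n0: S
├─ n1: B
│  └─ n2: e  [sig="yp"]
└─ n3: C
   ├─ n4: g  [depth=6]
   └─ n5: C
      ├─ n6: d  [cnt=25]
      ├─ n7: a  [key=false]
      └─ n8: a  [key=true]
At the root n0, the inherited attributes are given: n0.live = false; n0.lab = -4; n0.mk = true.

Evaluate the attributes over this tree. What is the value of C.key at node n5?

-9

1. n0.live = false  [given at root]
2. n0.lab = -4  [given at root]
3. n0.mk = true  [given at root]
4. n2.sig = "yp"  [terminal]
5. n1.fin = 11  [len(e.sig) + 9]
6. n1.lim = -3  [len(e.sig) - 5]
7. n1.live = "wm"  ["wm"]
8. n3.cnt = "wmk"  [B.live ++ "k"]
9. n3.key = -3  [B.fin - 14]
10. n4.depth = 6  [terminal]
11. n5.cnt = "wmkp"  [C₀.cnt ++ "p"]
12. n5.key = -9  [C₀.key - 6]
13. n6.cnt = 25  [terminal]
14. n7.key = false  [terminal]
15. n8.key = true  [terminal]
16. n5.hot = false  [false]
17. n3.hot = false  [false]
18. n0.cnt = -3  [B.fin * 3 - 36]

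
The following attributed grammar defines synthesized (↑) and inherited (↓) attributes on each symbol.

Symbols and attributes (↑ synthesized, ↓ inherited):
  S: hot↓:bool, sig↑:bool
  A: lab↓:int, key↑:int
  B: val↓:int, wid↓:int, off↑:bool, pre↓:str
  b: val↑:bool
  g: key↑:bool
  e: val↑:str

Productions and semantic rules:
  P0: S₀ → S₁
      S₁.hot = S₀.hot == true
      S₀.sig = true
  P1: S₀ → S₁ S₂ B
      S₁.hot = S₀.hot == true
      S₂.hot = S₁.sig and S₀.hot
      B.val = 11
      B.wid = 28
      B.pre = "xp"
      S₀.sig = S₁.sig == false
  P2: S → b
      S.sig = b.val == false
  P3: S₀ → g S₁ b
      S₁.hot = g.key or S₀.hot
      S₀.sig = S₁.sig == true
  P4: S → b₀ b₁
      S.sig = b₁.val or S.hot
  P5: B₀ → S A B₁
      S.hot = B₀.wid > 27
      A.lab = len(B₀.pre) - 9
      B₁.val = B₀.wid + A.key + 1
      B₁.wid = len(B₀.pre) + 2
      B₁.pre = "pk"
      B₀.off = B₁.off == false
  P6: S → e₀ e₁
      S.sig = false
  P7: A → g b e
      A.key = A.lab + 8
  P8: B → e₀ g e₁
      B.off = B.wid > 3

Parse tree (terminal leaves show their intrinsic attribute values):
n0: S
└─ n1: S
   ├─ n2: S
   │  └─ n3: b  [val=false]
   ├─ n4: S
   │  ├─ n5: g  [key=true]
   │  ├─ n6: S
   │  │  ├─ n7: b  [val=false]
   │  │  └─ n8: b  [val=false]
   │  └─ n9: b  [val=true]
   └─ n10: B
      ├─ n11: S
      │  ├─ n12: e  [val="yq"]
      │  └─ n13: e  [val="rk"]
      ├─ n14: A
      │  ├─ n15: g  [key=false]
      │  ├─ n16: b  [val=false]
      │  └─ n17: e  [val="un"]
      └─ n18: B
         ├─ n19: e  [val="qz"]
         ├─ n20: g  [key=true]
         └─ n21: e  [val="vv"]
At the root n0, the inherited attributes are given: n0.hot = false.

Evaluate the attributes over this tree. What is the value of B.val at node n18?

1. n0.hot = false  [given at root]
2. n1.hot = false  [S₀.hot == true]
3. n2.hot = false  [S₀.hot == true]
4. n3.val = false  [terminal]
5. n2.sig = true  [b.val == false]
6. n4.hot = false  [S₁.sig and S₀.hot]
7. n5.key = true  [terminal]
8. n6.hot = true  [g.key or S₀.hot]
9. n7.val = false  [terminal]
10. n8.val = false  [terminal]
11. n6.sig = true  [b₁.val or S.hot]
12. n9.val = true  [terminal]
13. n4.sig = true  [S₁.sig == true]
14. n10.val = 11  [11]
15. n10.wid = 28  [28]
16. n10.pre = "xp"  ["xp"]
17. n11.hot = true  [B₀.wid > 27]
18. n12.val = "yq"  [terminal]
19. n13.val = "rk"  [terminal]
20. n11.sig = false  [false]
21. n14.lab = -7  [len(B₀.pre) - 9]
22. n15.key = false  [terminal]
23. n16.val = false  [terminal]
24. n17.val = "un"  [terminal]
25. n14.key = 1  [A.lab + 8]
26. n18.val = 30  [B₀.wid + A.key + 1]
27. n18.wid = 4  [len(B₀.pre) + 2]
28. n18.pre = "pk"  ["pk"]
29. n19.val = "qz"  [terminal]
30. n20.key = true  [terminal]
31. n21.val = "vv"  [terminal]
32. n18.off = true  [B.wid > 3]
33. n10.off = false  [B₁.off == false]
34. n1.sig = false  [S₁.sig == false]
35. n0.sig = true  [true]

30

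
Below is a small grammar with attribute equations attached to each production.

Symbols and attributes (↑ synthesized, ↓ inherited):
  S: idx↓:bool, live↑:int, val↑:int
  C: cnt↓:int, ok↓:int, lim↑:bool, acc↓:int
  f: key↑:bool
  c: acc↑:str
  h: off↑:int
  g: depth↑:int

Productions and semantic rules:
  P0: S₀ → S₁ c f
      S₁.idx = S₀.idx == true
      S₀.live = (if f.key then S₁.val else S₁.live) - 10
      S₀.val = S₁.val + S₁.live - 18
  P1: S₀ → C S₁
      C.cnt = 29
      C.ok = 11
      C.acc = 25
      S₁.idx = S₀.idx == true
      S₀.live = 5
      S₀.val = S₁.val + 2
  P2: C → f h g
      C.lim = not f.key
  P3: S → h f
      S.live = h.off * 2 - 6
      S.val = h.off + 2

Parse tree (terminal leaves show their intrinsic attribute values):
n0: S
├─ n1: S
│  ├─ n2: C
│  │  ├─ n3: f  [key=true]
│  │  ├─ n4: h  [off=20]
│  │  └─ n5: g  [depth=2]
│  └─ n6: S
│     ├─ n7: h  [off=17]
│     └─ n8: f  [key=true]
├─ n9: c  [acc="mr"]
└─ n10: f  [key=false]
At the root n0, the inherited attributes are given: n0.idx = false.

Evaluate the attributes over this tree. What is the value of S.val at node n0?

8

1. n0.idx = false  [given at root]
2. n1.idx = false  [S₀.idx == true]
3. n2.cnt = 29  [29]
4. n2.ok = 11  [11]
5. n2.acc = 25  [25]
6. n3.key = true  [terminal]
7. n4.off = 20  [terminal]
8. n5.depth = 2  [terminal]
9. n2.lim = false  [not f.key]
10. n6.idx = false  [S₀.idx == true]
11. n7.off = 17  [terminal]
12. n8.key = true  [terminal]
13. n6.live = 28  [h.off * 2 - 6]
14. n6.val = 19  [h.off + 2]
15. n1.live = 5  [5]
16. n1.val = 21  [S₁.val + 2]
17. n9.acc = "mr"  [terminal]
18. n10.key = false  [terminal]
19. n0.live = -5  [(if f.key then S₁.val else S₁.live) - 10]
20. n0.val = 8  [S₁.val + S₁.live - 18]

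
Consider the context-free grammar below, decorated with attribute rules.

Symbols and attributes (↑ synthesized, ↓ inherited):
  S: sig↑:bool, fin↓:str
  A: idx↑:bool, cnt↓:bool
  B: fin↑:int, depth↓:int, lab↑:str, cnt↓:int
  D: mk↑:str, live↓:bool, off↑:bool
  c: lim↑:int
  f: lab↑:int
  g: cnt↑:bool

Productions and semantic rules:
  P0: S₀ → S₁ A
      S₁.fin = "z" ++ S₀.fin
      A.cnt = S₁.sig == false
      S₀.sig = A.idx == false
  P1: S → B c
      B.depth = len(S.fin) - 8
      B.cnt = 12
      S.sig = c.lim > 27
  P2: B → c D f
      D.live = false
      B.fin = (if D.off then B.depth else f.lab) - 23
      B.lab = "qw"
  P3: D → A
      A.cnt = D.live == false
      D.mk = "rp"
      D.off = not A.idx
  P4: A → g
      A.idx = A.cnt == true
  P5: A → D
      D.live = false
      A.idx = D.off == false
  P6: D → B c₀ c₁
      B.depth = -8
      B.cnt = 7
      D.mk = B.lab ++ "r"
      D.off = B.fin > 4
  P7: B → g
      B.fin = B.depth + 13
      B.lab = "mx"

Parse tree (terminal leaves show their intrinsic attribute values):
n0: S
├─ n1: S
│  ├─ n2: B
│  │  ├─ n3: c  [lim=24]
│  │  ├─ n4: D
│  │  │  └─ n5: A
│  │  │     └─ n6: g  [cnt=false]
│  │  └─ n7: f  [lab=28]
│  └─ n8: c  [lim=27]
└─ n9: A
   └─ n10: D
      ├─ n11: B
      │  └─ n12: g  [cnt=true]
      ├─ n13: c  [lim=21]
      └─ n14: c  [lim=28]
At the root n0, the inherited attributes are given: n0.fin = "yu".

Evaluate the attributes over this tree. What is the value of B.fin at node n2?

1. n0.fin = "yu"  [given at root]
2. n1.fin = "zyu"  ["z" ++ S₀.fin]
3. n2.depth = -5  [len(S.fin) - 8]
4. n2.cnt = 12  [12]
5. n3.lim = 24  [terminal]
6. n4.live = false  [false]
7. n5.cnt = true  [D.live == false]
8. n6.cnt = false  [terminal]
9. n5.idx = true  [A.cnt == true]
10. n4.mk = "rp"  ["rp"]
11. n4.off = false  [not A.idx]
12. n7.lab = 28  [terminal]
13. n2.fin = 5  [(if D.off then B.depth else f.lab) - 23]
14. n2.lab = "qw"  ["qw"]
15. n8.lim = 27  [terminal]
16. n1.sig = false  [c.lim > 27]
17. n9.cnt = true  [S₁.sig == false]
18. n10.live = false  [false]
19. n11.depth = -8  [-8]
20. n11.cnt = 7  [7]
21. n12.cnt = true  [terminal]
22. n11.fin = 5  [B.depth + 13]
23. n11.lab = "mx"  ["mx"]
24. n13.lim = 21  [terminal]
25. n14.lim = 28  [terminal]
26. n10.mk = "mxr"  [B.lab ++ "r"]
27. n10.off = true  [B.fin > 4]
28. n9.idx = false  [D.off == false]
29. n0.sig = true  [A.idx == false]

5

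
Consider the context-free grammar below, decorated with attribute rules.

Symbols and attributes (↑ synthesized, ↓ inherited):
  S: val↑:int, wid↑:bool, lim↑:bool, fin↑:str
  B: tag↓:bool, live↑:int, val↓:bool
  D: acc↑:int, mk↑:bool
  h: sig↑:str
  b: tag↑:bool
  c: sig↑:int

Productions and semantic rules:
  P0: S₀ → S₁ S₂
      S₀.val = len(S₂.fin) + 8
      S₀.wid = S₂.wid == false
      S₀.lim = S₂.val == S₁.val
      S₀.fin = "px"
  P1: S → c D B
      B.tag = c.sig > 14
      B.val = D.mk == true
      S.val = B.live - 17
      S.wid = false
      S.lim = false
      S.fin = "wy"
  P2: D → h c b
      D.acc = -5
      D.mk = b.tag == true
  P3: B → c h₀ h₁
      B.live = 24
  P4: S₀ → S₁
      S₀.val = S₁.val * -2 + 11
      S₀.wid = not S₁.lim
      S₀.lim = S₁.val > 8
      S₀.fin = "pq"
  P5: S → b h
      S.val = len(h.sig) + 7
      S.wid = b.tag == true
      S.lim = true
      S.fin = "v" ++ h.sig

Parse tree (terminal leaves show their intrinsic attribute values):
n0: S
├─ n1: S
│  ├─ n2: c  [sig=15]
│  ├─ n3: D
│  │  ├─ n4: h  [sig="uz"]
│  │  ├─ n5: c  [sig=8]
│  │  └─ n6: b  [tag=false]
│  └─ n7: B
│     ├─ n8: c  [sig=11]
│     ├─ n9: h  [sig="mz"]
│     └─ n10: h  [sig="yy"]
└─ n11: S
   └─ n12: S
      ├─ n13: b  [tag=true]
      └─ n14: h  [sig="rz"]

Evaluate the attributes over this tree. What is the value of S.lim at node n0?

1. n2.sig = 15  [terminal]
2. n4.sig = "uz"  [terminal]
3. n5.sig = 8  [terminal]
4. n6.tag = false  [terminal]
5. n3.acc = -5  [-5]
6. n3.mk = false  [b.tag == true]
7. n7.tag = true  [c.sig > 14]
8. n7.val = false  [D.mk == true]
9. n8.sig = 11  [terminal]
10. n9.sig = "mz"  [terminal]
11. n10.sig = "yy"  [terminal]
12. n7.live = 24  [24]
13. n1.val = 7  [B.live - 17]
14. n1.wid = false  [false]
15. n1.lim = false  [false]
16. n1.fin = "wy"  ["wy"]
17. n13.tag = true  [terminal]
18. n14.sig = "rz"  [terminal]
19. n12.val = 9  [len(h.sig) + 7]
20. n12.wid = true  [b.tag == true]
21. n12.lim = true  [true]
22. n12.fin = "vrz"  ["v" ++ h.sig]
23. n11.val = -7  [S₁.val * -2 + 11]
24. n11.wid = false  [not S₁.lim]
25. n11.lim = true  [S₁.val > 8]
26. n11.fin = "pq"  ["pq"]
27. n0.val = 10  [len(S₂.fin) + 8]
28. n0.wid = true  [S₂.wid == false]
29. n0.lim = false  [S₂.val == S₁.val]
30. n0.fin = "px"  ["px"]

false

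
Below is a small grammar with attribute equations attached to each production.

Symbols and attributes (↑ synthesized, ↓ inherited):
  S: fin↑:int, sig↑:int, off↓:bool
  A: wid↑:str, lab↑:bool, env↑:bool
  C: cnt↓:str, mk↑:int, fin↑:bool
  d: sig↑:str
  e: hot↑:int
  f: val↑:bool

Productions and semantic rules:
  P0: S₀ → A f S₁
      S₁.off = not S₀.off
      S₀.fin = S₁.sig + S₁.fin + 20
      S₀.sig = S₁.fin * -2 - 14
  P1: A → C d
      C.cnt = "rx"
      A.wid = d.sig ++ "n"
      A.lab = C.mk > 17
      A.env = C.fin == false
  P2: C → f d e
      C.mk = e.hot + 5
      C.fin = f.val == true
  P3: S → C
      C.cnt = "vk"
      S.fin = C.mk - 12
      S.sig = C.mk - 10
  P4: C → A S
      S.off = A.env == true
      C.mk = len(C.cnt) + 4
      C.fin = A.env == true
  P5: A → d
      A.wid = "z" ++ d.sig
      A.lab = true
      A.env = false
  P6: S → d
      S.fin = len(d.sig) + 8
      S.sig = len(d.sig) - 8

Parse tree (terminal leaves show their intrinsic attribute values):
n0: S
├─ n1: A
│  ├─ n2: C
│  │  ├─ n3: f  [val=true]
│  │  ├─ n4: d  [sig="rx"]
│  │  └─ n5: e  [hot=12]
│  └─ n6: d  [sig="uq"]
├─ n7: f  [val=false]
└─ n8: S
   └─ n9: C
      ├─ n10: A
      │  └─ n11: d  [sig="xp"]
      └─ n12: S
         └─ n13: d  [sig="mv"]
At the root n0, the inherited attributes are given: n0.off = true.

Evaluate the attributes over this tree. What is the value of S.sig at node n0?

1. n0.off = true  [given at root]
2. n2.cnt = "rx"  ["rx"]
3. n3.val = true  [terminal]
4. n4.sig = "rx"  [terminal]
5. n5.hot = 12  [terminal]
6. n2.mk = 17  [e.hot + 5]
7. n2.fin = true  [f.val == true]
8. n6.sig = "uq"  [terminal]
9. n1.wid = "uqn"  [d.sig ++ "n"]
10. n1.lab = false  [C.mk > 17]
11. n1.env = false  [C.fin == false]
12. n7.val = false  [terminal]
13. n8.off = false  [not S₀.off]
14. n9.cnt = "vk"  ["vk"]
15. n11.sig = "xp"  [terminal]
16. n10.wid = "zxp"  ["z" ++ d.sig]
17. n10.lab = true  [true]
18. n10.env = false  [false]
19. n12.off = false  [A.env == true]
20. n13.sig = "mv"  [terminal]
21. n12.fin = 10  [len(d.sig) + 8]
22. n12.sig = -6  [len(d.sig) - 8]
23. n9.mk = 6  [len(C.cnt) + 4]
24. n9.fin = false  [A.env == true]
25. n8.fin = -6  [C.mk - 12]
26. n8.sig = -4  [C.mk - 10]
27. n0.fin = 10  [S₁.sig + S₁.fin + 20]
28. n0.sig = -2  [S₁.fin * -2 - 14]

-2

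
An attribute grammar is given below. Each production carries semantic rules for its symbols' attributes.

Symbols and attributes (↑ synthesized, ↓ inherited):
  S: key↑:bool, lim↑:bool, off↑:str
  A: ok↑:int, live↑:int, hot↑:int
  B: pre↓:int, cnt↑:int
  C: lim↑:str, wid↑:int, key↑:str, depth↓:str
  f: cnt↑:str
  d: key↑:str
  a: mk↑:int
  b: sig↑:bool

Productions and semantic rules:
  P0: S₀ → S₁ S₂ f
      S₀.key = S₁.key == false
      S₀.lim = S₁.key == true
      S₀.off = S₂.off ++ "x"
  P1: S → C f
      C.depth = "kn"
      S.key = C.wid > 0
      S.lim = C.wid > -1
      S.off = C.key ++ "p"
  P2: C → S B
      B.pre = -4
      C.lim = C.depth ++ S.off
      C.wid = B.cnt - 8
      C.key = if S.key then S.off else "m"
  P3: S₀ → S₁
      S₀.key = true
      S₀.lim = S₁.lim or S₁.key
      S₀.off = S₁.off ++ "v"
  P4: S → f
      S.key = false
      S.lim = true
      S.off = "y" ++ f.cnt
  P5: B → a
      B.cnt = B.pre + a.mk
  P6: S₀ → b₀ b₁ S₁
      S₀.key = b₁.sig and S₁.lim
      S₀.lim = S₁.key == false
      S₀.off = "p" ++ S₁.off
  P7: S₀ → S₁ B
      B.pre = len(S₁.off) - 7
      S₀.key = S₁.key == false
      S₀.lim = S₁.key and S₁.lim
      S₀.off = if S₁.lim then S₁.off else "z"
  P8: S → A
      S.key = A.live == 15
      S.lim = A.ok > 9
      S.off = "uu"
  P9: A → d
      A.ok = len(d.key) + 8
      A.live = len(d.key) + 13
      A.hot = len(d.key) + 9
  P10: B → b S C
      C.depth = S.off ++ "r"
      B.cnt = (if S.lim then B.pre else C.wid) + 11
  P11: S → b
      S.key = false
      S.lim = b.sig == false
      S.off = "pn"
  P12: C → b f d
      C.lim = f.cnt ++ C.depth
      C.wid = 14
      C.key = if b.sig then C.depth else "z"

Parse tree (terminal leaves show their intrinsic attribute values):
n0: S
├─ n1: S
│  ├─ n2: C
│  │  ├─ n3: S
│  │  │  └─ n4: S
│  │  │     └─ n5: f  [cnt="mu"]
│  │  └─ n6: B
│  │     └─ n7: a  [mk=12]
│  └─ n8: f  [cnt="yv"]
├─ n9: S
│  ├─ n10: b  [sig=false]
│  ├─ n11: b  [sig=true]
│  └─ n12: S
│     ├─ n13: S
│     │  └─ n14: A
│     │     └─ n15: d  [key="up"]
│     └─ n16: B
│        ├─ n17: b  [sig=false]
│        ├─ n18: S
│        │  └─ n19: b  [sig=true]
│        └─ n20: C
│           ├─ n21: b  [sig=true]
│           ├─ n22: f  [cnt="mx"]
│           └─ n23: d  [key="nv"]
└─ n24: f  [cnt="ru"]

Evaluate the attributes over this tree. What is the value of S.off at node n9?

1. n2.depth = "kn"  ["kn"]
2. n5.cnt = "mu"  [terminal]
3. n4.key = false  [false]
4. n4.lim = true  [true]
5. n4.off = "ymu"  ["y" ++ f.cnt]
6. n3.key = true  [true]
7. n3.lim = true  [S₁.lim or S₁.key]
8. n3.off = "ymuv"  [S₁.off ++ "v"]
9. n6.pre = -4  [-4]
10. n7.mk = 12  [terminal]
11. n6.cnt = 8  [B.pre + a.mk]
12. n2.lim = "knymuv"  [C.depth ++ S.off]
13. n2.wid = 0  [B.cnt - 8]
14. n2.key = "ymuv"  [if S.key then S.off else "m"]
15. n8.cnt = "yv"  [terminal]
16. n1.key = false  [C.wid > 0]
17. n1.lim = true  [C.wid > -1]
18. n1.off = "ymuvp"  [C.key ++ "p"]
19. n10.sig = false  [terminal]
20. n11.sig = true  [terminal]
21. n15.key = "up"  [terminal]
22. n14.ok = 10  [len(d.key) + 8]
23. n14.live = 15  [len(d.key) + 13]
24. n14.hot = 11  [len(d.key) + 9]
25. n13.key = true  [A.live == 15]
26. n13.lim = true  [A.ok > 9]
27. n13.off = "uu"  ["uu"]
28. n16.pre = -5  [len(S₁.off) - 7]
29. n17.sig = false  [terminal]
30. n19.sig = true  [terminal]
31. n18.key = false  [false]
32. n18.lim = false  [b.sig == false]
33. n18.off = "pn"  ["pn"]
34. n20.depth = "pnr"  [S.off ++ "r"]
35. n21.sig = true  [terminal]
36. n22.cnt = "mx"  [terminal]
37. n23.key = "nv"  [terminal]
38. n20.lim = "mxpnr"  [f.cnt ++ C.depth]
39. n20.wid = 14  [14]
40. n20.key = "pnr"  [if b.sig then C.depth else "z"]
41. n16.cnt = 25  [(if S.lim then B.pre else C.wid) + 11]
42. n12.key = false  [S₁.key == false]
43. n12.lim = true  [S₁.key and S₁.lim]
44. n12.off = "uu"  [if S₁.lim then S₁.off else "z"]
45. n9.key = true  [b₁.sig and S₁.lim]
46. n9.lim = true  [S₁.key == false]
47. n9.off = "puu"  ["p" ++ S₁.off]
48. n24.cnt = "ru"  [terminal]
49. n0.key = true  [S₁.key == false]
50. n0.lim = false  [S₁.key == true]
51. n0.off = "puux"  [S₂.off ++ "x"]

"puu"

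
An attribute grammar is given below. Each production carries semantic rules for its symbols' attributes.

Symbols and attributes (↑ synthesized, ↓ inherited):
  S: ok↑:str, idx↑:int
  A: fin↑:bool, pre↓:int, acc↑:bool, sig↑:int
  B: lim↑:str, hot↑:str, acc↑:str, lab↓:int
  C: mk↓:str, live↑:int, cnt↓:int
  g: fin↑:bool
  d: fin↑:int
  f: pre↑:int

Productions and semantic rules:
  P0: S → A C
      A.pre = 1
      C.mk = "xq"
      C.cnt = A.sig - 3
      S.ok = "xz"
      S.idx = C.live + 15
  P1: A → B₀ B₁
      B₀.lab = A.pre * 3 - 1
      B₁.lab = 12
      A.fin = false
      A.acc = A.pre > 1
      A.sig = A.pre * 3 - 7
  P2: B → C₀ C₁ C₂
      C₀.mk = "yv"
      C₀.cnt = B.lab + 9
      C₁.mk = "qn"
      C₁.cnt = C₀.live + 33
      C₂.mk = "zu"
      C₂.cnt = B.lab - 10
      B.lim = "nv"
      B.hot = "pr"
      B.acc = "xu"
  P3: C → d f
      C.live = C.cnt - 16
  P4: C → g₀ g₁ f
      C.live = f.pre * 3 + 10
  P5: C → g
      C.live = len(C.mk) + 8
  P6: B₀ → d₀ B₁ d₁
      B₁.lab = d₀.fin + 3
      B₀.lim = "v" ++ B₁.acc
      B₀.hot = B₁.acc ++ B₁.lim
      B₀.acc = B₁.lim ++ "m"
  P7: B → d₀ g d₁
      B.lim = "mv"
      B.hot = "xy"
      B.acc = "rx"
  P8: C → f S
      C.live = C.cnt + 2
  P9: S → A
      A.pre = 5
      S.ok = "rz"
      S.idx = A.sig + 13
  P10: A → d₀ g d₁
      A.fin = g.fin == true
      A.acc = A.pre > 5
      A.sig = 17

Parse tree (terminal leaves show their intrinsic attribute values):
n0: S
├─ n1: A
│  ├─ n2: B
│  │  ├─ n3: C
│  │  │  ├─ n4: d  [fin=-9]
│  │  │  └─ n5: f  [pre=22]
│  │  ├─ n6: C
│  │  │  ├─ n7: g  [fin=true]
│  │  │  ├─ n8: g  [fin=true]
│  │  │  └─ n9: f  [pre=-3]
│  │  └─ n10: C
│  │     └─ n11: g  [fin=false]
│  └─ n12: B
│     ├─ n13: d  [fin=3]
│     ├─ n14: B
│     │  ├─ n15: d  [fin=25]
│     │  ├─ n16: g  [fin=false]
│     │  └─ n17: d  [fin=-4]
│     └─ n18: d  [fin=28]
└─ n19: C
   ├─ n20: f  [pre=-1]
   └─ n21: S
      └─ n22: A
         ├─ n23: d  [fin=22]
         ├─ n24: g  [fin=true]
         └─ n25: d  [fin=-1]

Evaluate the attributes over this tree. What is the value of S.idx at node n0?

10

1. n1.pre = 1  [1]
2. n2.lab = 2  [A.pre * 3 - 1]
3. n3.mk = "yv"  ["yv"]
4. n3.cnt = 11  [B.lab + 9]
5. n4.fin = -9  [terminal]
6. n5.pre = 22  [terminal]
7. n3.live = -5  [C.cnt - 16]
8. n6.mk = "qn"  ["qn"]
9. n6.cnt = 28  [C₀.live + 33]
10. n7.fin = true  [terminal]
11. n8.fin = true  [terminal]
12. n9.pre = -3  [terminal]
13. n6.live = 1  [f.pre * 3 + 10]
14. n10.mk = "zu"  ["zu"]
15. n10.cnt = -8  [B.lab - 10]
16. n11.fin = false  [terminal]
17. n10.live = 10  [len(C.mk) + 8]
18. n2.lim = "nv"  ["nv"]
19. n2.hot = "pr"  ["pr"]
20. n2.acc = "xu"  ["xu"]
21. n12.lab = 12  [12]
22. n13.fin = 3  [terminal]
23. n14.lab = 6  [d₀.fin + 3]
24. n15.fin = 25  [terminal]
25. n16.fin = false  [terminal]
26. n17.fin = -4  [terminal]
27. n14.lim = "mv"  ["mv"]
28. n14.hot = "xy"  ["xy"]
29. n14.acc = "rx"  ["rx"]
30. n18.fin = 28  [terminal]
31. n12.lim = "vrx"  ["v" ++ B₁.acc]
32. n12.hot = "rxmv"  [B₁.acc ++ B₁.lim]
33. n12.acc = "mvm"  [B₁.lim ++ "m"]
34. n1.fin = false  [false]
35. n1.acc = false  [A.pre > 1]
36. n1.sig = -4  [A.pre * 3 - 7]
37. n19.mk = "xq"  ["xq"]
38. n19.cnt = -7  [A.sig - 3]
39. n20.pre = -1  [terminal]
40. n22.pre = 5  [5]
41. n23.fin = 22  [terminal]
42. n24.fin = true  [terminal]
43. n25.fin = -1  [terminal]
44. n22.fin = true  [g.fin == true]
45. n22.acc = false  [A.pre > 5]
46. n22.sig = 17  [17]
47. n21.ok = "rz"  ["rz"]
48. n21.idx = 30  [A.sig + 13]
49. n19.live = -5  [C.cnt + 2]
50. n0.ok = "xz"  ["xz"]
51. n0.idx = 10  [C.live + 15]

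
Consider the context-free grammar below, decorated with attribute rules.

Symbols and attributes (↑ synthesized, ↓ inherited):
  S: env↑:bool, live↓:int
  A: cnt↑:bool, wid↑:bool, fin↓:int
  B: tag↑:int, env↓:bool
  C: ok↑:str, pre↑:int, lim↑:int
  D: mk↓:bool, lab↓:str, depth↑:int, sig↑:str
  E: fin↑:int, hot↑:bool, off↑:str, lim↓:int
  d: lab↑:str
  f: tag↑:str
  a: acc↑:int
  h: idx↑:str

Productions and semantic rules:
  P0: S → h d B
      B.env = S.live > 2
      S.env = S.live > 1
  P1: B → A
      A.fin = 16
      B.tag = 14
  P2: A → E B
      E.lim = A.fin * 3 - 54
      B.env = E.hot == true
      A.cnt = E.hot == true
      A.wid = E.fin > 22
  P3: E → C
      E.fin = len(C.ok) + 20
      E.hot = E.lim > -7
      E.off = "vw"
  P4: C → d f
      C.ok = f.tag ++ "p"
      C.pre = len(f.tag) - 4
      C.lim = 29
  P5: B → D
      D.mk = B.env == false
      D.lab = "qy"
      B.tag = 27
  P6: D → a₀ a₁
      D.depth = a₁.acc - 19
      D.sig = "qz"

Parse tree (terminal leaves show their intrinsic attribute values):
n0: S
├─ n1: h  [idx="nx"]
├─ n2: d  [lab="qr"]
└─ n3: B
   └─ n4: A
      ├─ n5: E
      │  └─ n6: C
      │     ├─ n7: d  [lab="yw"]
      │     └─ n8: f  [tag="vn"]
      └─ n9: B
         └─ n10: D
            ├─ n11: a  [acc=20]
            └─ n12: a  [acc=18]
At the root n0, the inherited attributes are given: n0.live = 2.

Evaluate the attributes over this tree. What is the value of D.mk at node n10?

false

1. n0.live = 2  [given at root]
2. n1.idx = "nx"  [terminal]
3. n2.lab = "qr"  [terminal]
4. n3.env = false  [S.live > 2]
5. n4.fin = 16  [16]
6. n5.lim = -6  [A.fin * 3 - 54]
7. n7.lab = "yw"  [terminal]
8. n8.tag = "vn"  [terminal]
9. n6.ok = "vnp"  [f.tag ++ "p"]
10. n6.pre = -2  [len(f.tag) - 4]
11. n6.lim = 29  [29]
12. n5.fin = 23  [len(C.ok) + 20]
13. n5.hot = true  [E.lim > -7]
14. n5.off = "vw"  ["vw"]
15. n9.env = true  [E.hot == true]
16. n10.mk = false  [B.env == false]
17. n10.lab = "qy"  ["qy"]
18. n11.acc = 20  [terminal]
19. n12.acc = 18  [terminal]
20. n10.depth = -1  [a₁.acc - 19]
21. n10.sig = "qz"  ["qz"]
22. n9.tag = 27  [27]
23. n4.cnt = true  [E.hot == true]
24. n4.wid = true  [E.fin > 22]
25. n3.tag = 14  [14]
26. n0.env = true  [S.live > 1]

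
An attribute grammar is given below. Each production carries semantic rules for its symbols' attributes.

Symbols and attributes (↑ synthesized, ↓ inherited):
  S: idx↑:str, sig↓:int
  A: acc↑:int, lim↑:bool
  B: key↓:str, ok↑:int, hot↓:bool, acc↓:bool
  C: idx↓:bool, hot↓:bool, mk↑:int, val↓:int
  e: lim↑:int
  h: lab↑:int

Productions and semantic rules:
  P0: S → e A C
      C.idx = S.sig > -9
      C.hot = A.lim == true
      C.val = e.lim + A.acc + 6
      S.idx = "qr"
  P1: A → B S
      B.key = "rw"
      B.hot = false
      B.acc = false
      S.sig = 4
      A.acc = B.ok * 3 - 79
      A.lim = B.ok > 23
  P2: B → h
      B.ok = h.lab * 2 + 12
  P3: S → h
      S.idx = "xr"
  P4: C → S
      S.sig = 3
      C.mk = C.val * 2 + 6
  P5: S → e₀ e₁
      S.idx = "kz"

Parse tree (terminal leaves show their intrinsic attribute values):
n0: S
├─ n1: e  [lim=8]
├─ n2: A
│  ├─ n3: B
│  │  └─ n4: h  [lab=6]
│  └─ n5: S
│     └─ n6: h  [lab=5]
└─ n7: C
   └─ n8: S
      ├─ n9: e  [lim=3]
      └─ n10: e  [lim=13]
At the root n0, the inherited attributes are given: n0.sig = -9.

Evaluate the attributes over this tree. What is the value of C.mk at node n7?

1. n0.sig = -9  [given at root]
2. n1.lim = 8  [terminal]
3. n3.key = "rw"  ["rw"]
4. n3.hot = false  [false]
5. n3.acc = false  [false]
6. n4.lab = 6  [terminal]
7. n3.ok = 24  [h.lab * 2 + 12]
8. n5.sig = 4  [4]
9. n6.lab = 5  [terminal]
10. n5.idx = "xr"  ["xr"]
11. n2.acc = -7  [B.ok * 3 - 79]
12. n2.lim = true  [B.ok > 23]
13. n7.idx = false  [S.sig > -9]
14. n7.hot = true  [A.lim == true]
15. n7.val = 7  [e.lim + A.acc + 6]
16. n8.sig = 3  [3]
17. n9.lim = 3  [terminal]
18. n10.lim = 13  [terminal]
19. n8.idx = "kz"  ["kz"]
20. n7.mk = 20  [C.val * 2 + 6]
21. n0.idx = "qr"  ["qr"]

20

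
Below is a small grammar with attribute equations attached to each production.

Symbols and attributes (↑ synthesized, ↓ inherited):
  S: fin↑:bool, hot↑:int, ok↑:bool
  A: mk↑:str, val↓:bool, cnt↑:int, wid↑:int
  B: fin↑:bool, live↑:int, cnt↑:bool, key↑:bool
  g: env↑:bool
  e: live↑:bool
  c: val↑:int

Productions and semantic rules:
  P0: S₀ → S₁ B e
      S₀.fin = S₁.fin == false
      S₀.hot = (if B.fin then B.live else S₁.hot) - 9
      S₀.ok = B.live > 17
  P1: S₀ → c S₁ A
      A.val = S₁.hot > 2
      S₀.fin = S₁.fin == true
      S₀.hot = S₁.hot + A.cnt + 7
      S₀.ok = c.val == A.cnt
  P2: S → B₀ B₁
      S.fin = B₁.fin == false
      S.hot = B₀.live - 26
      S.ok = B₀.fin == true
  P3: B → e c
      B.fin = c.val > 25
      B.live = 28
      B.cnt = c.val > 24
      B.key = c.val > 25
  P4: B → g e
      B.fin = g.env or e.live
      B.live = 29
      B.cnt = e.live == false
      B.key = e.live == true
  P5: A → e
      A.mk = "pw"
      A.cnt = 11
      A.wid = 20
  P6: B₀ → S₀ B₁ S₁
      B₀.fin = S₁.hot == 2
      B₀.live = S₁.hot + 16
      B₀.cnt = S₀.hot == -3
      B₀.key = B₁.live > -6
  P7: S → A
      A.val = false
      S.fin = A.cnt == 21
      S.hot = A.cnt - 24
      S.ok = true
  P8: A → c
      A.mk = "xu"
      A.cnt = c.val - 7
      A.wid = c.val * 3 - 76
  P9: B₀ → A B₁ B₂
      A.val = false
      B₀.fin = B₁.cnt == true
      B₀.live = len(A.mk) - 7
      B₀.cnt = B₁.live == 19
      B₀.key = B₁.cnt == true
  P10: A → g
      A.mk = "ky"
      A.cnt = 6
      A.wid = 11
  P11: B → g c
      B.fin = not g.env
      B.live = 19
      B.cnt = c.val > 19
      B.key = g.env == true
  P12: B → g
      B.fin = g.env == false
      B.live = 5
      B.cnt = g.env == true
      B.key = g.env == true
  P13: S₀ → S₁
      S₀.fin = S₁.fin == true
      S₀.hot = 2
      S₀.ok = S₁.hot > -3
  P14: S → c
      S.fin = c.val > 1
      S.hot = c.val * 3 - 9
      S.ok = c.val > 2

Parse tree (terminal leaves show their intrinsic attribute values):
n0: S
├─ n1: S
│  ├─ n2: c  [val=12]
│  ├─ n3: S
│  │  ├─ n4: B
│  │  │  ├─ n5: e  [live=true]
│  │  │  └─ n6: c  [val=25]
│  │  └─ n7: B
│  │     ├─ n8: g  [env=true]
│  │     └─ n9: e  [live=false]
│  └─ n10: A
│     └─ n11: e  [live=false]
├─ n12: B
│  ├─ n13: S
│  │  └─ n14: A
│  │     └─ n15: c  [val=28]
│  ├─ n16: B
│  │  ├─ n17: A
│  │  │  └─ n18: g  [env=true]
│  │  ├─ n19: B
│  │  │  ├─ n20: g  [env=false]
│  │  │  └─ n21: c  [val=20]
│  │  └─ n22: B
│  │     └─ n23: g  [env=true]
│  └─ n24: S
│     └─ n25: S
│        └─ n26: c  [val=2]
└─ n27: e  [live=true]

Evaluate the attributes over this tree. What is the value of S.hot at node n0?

9

1. n2.val = 12  [terminal]
2. n5.live = true  [terminal]
3. n6.val = 25  [terminal]
4. n4.fin = false  [c.val > 25]
5. n4.live = 28  [28]
6. n4.cnt = true  [c.val > 24]
7. n4.key = false  [c.val > 25]
8. n8.env = true  [terminal]
9. n9.live = false  [terminal]
10. n7.fin = true  [g.env or e.live]
11. n7.live = 29  [29]
12. n7.cnt = true  [e.live == false]
13. n7.key = false  [e.live == true]
14. n3.fin = false  [B₁.fin == false]
15. n3.hot = 2  [B₀.live - 26]
16. n3.ok = false  [B₀.fin == true]
17. n10.val = false  [S₁.hot > 2]
18. n11.live = false  [terminal]
19. n10.mk = "pw"  ["pw"]
20. n10.cnt = 11  [11]
21. n10.wid = 20  [20]
22. n1.fin = false  [S₁.fin == true]
23. n1.hot = 20  [S₁.hot + A.cnt + 7]
24. n1.ok = false  [c.val == A.cnt]
25. n14.val = false  [false]
26. n15.val = 28  [terminal]
27. n14.mk = "xu"  ["xu"]
28. n14.cnt = 21  [c.val - 7]
29. n14.wid = 8  [c.val * 3 - 76]
30. n13.fin = true  [A.cnt == 21]
31. n13.hot = -3  [A.cnt - 24]
32. n13.ok = true  [true]
33. n17.val = false  [false]
34. n18.env = true  [terminal]
35. n17.mk = "ky"  ["ky"]
36. n17.cnt = 6  [6]
37. n17.wid = 11  [11]
38. n20.env = false  [terminal]
39. n21.val = 20  [terminal]
40. n19.fin = true  [not g.env]
41. n19.live = 19  [19]
42. n19.cnt = true  [c.val > 19]
43. n19.key = false  [g.env == true]
44. n23.env = true  [terminal]
45. n22.fin = false  [g.env == false]
46. n22.live = 5  [5]
47. n22.cnt = true  [g.env == true]
48. n22.key = true  [g.env == true]
49. n16.fin = true  [B₁.cnt == true]
50. n16.live = -5  [len(A.mk) - 7]
51. n16.cnt = true  [B₁.live == 19]
52. n16.key = true  [B₁.cnt == true]
53. n26.val = 2  [terminal]
54. n25.fin = true  [c.val > 1]
55. n25.hot = -3  [c.val * 3 - 9]
56. n25.ok = false  [c.val > 2]
57. n24.fin = true  [S₁.fin == true]
58. n24.hot = 2  [2]
59. n24.ok = false  [S₁.hot > -3]
60. n12.fin = true  [S₁.hot == 2]
61. n12.live = 18  [S₁.hot + 16]
62. n12.cnt = true  [S₀.hot == -3]
63. n12.key = true  [B₁.live > -6]
64. n27.live = true  [terminal]
65. n0.fin = true  [S₁.fin == false]
66. n0.hot = 9  [(if B.fin then B.live else S₁.hot) - 9]
67. n0.ok = true  [B.live > 17]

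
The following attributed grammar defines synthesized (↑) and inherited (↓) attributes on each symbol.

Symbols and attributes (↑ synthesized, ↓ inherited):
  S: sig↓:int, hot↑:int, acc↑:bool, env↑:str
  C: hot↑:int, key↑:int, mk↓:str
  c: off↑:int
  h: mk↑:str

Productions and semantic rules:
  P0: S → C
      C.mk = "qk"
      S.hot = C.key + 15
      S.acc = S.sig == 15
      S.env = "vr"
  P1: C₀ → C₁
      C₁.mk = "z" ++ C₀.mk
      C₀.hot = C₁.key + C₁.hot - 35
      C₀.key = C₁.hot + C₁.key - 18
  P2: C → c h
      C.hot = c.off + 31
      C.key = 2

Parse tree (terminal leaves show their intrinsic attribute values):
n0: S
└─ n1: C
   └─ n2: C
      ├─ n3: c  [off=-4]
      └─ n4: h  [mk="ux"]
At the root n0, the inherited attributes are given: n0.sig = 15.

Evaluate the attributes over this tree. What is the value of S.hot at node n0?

1. n0.sig = 15  [given at root]
2. n1.mk = "qk"  ["qk"]
3. n2.mk = "zqk"  ["z" ++ C₀.mk]
4. n3.off = -4  [terminal]
5. n4.mk = "ux"  [terminal]
6. n2.hot = 27  [c.off + 31]
7. n2.key = 2  [2]
8. n1.hot = -6  [C₁.key + C₁.hot - 35]
9. n1.key = 11  [C₁.hot + C₁.key - 18]
10. n0.hot = 26  [C.key + 15]
11. n0.acc = true  [S.sig == 15]
12. n0.env = "vr"  ["vr"]

26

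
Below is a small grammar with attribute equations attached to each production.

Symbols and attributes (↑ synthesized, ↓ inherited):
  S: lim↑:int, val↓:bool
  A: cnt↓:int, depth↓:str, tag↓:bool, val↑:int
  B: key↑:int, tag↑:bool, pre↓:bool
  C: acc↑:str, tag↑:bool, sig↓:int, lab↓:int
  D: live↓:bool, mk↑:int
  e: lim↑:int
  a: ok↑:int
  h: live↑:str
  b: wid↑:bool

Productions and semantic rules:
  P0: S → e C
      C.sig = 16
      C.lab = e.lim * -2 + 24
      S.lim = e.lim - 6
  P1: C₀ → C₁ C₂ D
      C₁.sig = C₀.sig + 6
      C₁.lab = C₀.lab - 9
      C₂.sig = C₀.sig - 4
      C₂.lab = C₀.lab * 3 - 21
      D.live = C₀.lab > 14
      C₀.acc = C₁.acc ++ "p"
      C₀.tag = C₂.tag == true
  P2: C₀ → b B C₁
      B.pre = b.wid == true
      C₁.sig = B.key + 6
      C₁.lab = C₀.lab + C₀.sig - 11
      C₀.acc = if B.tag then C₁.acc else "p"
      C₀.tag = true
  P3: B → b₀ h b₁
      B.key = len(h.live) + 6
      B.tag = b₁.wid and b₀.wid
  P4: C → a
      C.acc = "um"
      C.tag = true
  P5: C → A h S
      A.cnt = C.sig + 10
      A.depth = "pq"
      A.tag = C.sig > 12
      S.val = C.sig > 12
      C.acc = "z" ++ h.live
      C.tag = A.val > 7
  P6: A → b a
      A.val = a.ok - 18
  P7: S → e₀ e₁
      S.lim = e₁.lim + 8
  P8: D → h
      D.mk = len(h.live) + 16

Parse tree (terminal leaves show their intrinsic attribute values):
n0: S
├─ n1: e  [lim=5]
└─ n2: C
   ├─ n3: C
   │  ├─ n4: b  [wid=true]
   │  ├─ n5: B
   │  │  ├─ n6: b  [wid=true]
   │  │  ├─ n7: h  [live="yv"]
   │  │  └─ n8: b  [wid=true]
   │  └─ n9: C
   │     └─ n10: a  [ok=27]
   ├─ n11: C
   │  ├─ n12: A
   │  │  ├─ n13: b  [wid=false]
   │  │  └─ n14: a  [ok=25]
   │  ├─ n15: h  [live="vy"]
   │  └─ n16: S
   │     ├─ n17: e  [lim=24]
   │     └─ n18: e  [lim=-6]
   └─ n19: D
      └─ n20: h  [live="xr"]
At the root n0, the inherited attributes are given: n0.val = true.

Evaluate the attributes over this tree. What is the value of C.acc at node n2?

1. n0.val = true  [given at root]
2. n1.lim = 5  [terminal]
3. n2.sig = 16  [16]
4. n2.lab = 14  [e.lim * -2 + 24]
5. n3.sig = 22  [C₀.sig + 6]
6. n3.lab = 5  [C₀.lab - 9]
7. n4.wid = true  [terminal]
8. n5.pre = true  [b.wid == true]
9. n6.wid = true  [terminal]
10. n7.live = "yv"  [terminal]
11. n8.wid = true  [terminal]
12. n5.key = 8  [len(h.live) + 6]
13. n5.tag = true  [b₁.wid and b₀.wid]
14. n9.sig = 14  [B.key + 6]
15. n9.lab = 16  [C₀.lab + C₀.sig - 11]
16. n10.ok = 27  [terminal]
17. n9.acc = "um"  ["um"]
18. n9.tag = true  [true]
19. n3.acc = "um"  [if B.tag then C₁.acc else "p"]
20. n3.tag = true  [true]
21. n11.sig = 12  [C₀.sig - 4]
22. n11.lab = 21  [C₀.lab * 3 - 21]
23. n12.cnt = 22  [C.sig + 10]
24. n12.depth = "pq"  ["pq"]
25. n12.tag = false  [C.sig > 12]
26. n13.wid = false  [terminal]
27. n14.ok = 25  [terminal]
28. n12.val = 7  [a.ok - 18]
29. n15.live = "vy"  [terminal]
30. n16.val = false  [C.sig > 12]
31. n17.lim = 24  [terminal]
32. n18.lim = -6  [terminal]
33. n16.lim = 2  [e₁.lim + 8]
34. n11.acc = "zvy"  ["z" ++ h.live]
35. n11.tag = false  [A.val > 7]
36. n19.live = false  [C₀.lab > 14]
37. n20.live = "xr"  [terminal]
38. n19.mk = 18  [len(h.live) + 16]
39. n2.acc = "ump"  [C₁.acc ++ "p"]
40. n2.tag = false  [C₂.tag == true]
41. n0.lim = -1  [e.lim - 6]

"ump"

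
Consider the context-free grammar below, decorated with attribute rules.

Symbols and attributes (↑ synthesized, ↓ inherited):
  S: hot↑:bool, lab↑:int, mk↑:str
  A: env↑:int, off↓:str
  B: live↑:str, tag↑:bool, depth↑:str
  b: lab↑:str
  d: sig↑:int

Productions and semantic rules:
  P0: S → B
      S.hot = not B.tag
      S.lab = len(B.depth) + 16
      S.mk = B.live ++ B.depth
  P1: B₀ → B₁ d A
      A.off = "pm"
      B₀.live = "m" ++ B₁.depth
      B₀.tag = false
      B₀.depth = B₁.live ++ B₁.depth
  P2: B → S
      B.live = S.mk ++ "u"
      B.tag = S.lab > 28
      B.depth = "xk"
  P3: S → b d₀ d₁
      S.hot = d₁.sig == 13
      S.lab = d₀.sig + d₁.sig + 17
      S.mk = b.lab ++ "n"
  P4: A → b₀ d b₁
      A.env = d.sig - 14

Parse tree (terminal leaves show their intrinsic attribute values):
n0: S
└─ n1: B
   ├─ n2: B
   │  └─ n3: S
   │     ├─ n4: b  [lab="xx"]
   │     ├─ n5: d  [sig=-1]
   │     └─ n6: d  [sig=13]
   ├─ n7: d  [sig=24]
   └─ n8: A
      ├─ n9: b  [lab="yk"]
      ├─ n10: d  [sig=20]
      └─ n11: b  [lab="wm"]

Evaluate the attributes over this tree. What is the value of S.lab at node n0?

1. n4.lab = "xx"  [terminal]
2. n5.sig = -1  [terminal]
3. n6.sig = 13  [terminal]
4. n3.hot = true  [d₁.sig == 13]
5. n3.lab = 29  [d₀.sig + d₁.sig + 17]
6. n3.mk = "xxn"  [b.lab ++ "n"]
7. n2.live = "xxnu"  [S.mk ++ "u"]
8. n2.tag = true  [S.lab > 28]
9. n2.depth = "xk"  ["xk"]
10. n7.sig = 24  [terminal]
11. n8.off = "pm"  ["pm"]
12. n9.lab = "yk"  [terminal]
13. n10.sig = 20  [terminal]
14. n11.lab = "wm"  [terminal]
15. n8.env = 6  [d.sig - 14]
16. n1.live = "mxk"  ["m" ++ B₁.depth]
17. n1.tag = false  [false]
18. n1.depth = "xxnuxk"  [B₁.live ++ B₁.depth]
19. n0.hot = true  [not B.tag]
20. n0.lab = 22  [len(B.depth) + 16]
21. n0.mk = "mxkxxnuxk"  [B.live ++ B.depth]

22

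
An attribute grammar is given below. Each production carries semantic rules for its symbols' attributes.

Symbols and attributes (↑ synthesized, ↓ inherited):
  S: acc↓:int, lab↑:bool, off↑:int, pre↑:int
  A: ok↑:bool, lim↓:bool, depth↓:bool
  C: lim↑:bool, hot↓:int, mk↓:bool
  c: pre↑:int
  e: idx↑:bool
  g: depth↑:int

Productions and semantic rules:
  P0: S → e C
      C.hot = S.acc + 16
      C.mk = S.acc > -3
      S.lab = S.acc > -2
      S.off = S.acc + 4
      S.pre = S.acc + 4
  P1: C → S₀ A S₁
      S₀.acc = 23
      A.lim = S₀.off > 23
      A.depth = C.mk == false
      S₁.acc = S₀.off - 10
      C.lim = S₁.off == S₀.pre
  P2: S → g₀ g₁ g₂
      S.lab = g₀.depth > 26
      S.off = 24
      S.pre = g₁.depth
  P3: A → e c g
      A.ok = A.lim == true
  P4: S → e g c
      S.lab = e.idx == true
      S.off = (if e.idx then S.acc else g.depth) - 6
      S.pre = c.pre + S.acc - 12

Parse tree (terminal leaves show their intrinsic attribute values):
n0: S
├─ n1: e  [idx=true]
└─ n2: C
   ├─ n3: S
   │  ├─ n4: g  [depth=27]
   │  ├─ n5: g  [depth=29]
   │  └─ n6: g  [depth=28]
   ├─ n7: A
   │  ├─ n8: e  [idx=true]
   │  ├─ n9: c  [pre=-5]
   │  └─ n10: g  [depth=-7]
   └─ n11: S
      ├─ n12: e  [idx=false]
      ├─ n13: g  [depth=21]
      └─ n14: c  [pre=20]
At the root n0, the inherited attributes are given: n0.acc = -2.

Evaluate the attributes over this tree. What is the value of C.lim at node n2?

1. n0.acc = -2  [given at root]
2. n1.idx = true  [terminal]
3. n2.hot = 14  [S.acc + 16]
4. n2.mk = true  [S.acc > -3]
5. n3.acc = 23  [23]
6. n4.depth = 27  [terminal]
7. n5.depth = 29  [terminal]
8. n6.depth = 28  [terminal]
9. n3.lab = true  [g₀.depth > 26]
10. n3.off = 24  [24]
11. n3.pre = 29  [g₁.depth]
12. n7.lim = true  [S₀.off > 23]
13. n7.depth = false  [C.mk == false]
14. n8.idx = true  [terminal]
15. n9.pre = -5  [terminal]
16. n10.depth = -7  [terminal]
17. n7.ok = true  [A.lim == true]
18. n11.acc = 14  [S₀.off - 10]
19. n12.idx = false  [terminal]
20. n13.depth = 21  [terminal]
21. n14.pre = 20  [terminal]
22. n11.lab = false  [e.idx == true]
23. n11.off = 15  [(if e.idx then S.acc else g.depth) - 6]
24. n11.pre = 22  [c.pre + S.acc - 12]
25. n2.lim = false  [S₁.off == S₀.pre]
26. n0.lab = false  [S.acc > -2]
27. n0.off = 2  [S.acc + 4]
28. n0.pre = 2  [S.acc + 4]

false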